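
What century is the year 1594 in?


Century = (year - 1) // 100 + 1
= (1594 - 1) // 100 + 1
= 1593 // 100 + 1
= 15 + 1

16th century


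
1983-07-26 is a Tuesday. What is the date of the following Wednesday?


Current: Tuesday
Target: Wednesday
Days ahead: 1

Next Wednesday: 1983-07-27


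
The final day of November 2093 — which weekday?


November 2093 has 30 days
Anchor: Jan 1, 2093. With p = 2093 - 1 = 2092: (p + p//4 - p//100 + p//400) mod 7 = (2092 + 523 - 20 + 5) mod 7 = 2600 mod 7 = 3 -> Thursday (Mon=0 ... Sun=6)
Days before November (Jan-Oct): 304; November 1 index = (3 + 304) mod 7 = 6 -> Sunday
Last day offset: 30 - 1 = 29 days
Weekday index = (6 + 29) mod 7 = 0

Monday, November 30


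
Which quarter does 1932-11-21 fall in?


Month: November (month 11)
Q1: Jan-Mar, Q2: Apr-Jun, Q3: Jul-Sep, Q4: Oct-Dec

Q4


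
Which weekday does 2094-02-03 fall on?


Date: February 3, 2094
Anchor: Jan 1, 2094. With p = 2094 - 1 = 2093: (p + p//4 - p//100 + p//400) mod 7 = (2093 + 523 - 20 + 5) mod 7 = 2601 mod 7 = 4 -> Friday (Mon=0 ... Sun=6)
Days before February (Jan): 31; offset = 31 + 3 - 1 = 33
Weekday index = (4 + 33) mod 7 = 2

Day of the week: Wednesday


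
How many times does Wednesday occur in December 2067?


December 2067 has 31 days
Anchor: Jan 1, 2067. With p = 2067 - 1 = 2066: (p + p//4 - p//100 + p//400) mod 7 = (2066 + 516 - 20 + 5) mod 7 = 2567 mod 7 = 5 -> Saturday (Mon=0 ... Sun=6)
Days before December (Jan-Nov): 334; December 1 index = (5 + 334) mod 7 = 3 -> Thursday
First Wednesday is December 7
Wednesdays: 7, 14, 21, 28

4 Wednesdays


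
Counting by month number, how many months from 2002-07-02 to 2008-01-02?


From July 2002 to January 2008
6 years * 12 = 72 months, minus 6 months = 66

66 months


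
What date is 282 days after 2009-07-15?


Start: 2009-07-15, add 282 days
July 2009 has 31 days: 31 - 15 = 16 days to July 31 -> 266 left
August 2009 has 31 days -> 235 left
September 2009 has 30 days -> 205 left
October 2009 has 31 days -> 174 left
November 2009 has 30 days -> 144 left
December 2009 has 31 days -> 113 left
January 2010 has 31 days -> 82 left
February 2010 has 28 days -> 54 left
March 2010 has 31 days -> 23 left
April 2010: 23 <= 30 -> lands on April 23

Result: 2010-04-23


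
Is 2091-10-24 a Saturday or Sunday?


Anchor: Jan 1, 2091. With p = 2091 - 1 = 2090: (p + p//4 - p//100 + p//400) mod 7 = (2090 + 522 - 20 + 5) mod 7 = 2597 mod 7 = 0 -> Monday (Mon=0 ... Sun=6)
Day of year: 297; offset = 296
Weekday index = (0 + 296) mod 7 = 2 -> Wednesday
Weekend days: Saturday, Sunday

No


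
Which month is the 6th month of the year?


Month 6 of 12

June


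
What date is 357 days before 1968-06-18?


Start: 1968-06-18, subtract 357 days
Back 18 days from June 18 reaches May 31, 1968 -> 339 left
May 1968 has 31 days -> back to April 30, 1968 -> 308 left
April 1968 has 30 days -> back to March 31, 1968 -> 278 left
March 1968 has 31 days -> back to February 29, 1968 -> 247 left
February 1968 has 29 days -> back to January 31, 1968 -> 218 left
January 1968 has 31 days -> back to December 31, 1967 -> 187 left
December 1967 has 31 days -> back to November 30, 1967 -> 156 left
November 1967 has 30 days -> back to October 31, 1967 -> 126 left
October 1967 has 31 days -> back to September 30, 1967 -> 95 left
September 1967 has 30 days -> back to August 31, 1967 -> 65 left
August 1967 has 31 days -> back to July 31, 1967 -> 34 left
July 1967 has 31 days -> back to June 30, 1967 -> 3 left
June 1967: 30 - 3 = 27 -> lands on June 27

Result: 1967-06-27


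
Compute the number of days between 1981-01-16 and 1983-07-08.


From 1981-01-16 to 1983-07-08
1981-01-16: day of year = 16
1983-07-08: days before July = 31 + 28 + 31 + 30 + 31 + 30 = 181 (1983 is not a leap year); day of year = 181 + 8 = 189
Rest of 1981: 365 - 16 = 349
Full years 1982 (365): 365
Total = 349 + 365 + 189 = 903

903 days


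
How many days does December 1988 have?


December 1988

31 days


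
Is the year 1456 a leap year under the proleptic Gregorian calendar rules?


Gregorian leap year rule: divisible by 4, but not by 100, unless also by 400.
1456 is divisible by 4 but not 100 -> leap year

Yes


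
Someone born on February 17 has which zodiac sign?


Date: February 17
Conventional tropical zodiac dates: Aquarius from January 20 onward; Pisces starts February 19
February 17 falls within the Aquarius range

Aquarius


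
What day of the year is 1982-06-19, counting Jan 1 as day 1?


Date: June 19, 1982
Days in months 1 through 5: 151
Plus 19 days in June

Day of year: 170


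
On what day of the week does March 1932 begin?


Target: March 1, 1932
Anchor: Jan 1, 1932. With p = 1932 - 1 = 1931: (p + p//4 - p//100 + p//400) mod 7 = (1931 + 482 - 19 + 4) mod 7 = 2398 mod 7 = 4 -> Friday (Mon=0 ... Sun=6)
Days before March (Jan-Feb): 60 days
Weekday index = (4 + 60) mod 7 = 1

Tuesday


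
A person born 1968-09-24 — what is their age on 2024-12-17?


Birth: 1968-09-24
Reference: 2024-12-17
Year difference: 2024 - 1968 = 56

56 years old


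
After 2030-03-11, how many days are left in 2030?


Day of year: 70 of 365
Remaining = 365 - 70

295 days


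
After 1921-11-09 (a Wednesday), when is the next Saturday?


Current: Wednesday
Target: Saturday
Days ahead: 3

Next Saturday: 1921-11-12


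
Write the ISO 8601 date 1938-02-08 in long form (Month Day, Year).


ISO 1938-02-08 parses as year=1938, month=02, day=08
Month 2 -> February

February 8, 1938


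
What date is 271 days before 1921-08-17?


Start: 1921-08-17, subtract 271 days
Back 17 days from August 17 reaches July 31, 1921 -> 254 left
July 1921 has 31 days -> back to June 30, 1921 -> 223 left
June 1921 has 30 days -> back to May 31, 1921 -> 193 left
May 1921 has 31 days -> back to April 30, 1921 -> 162 left
April 1921 has 30 days -> back to March 31, 1921 -> 132 left
March 1921 has 31 days -> back to February 28, 1921 -> 101 left
February 1921 has 28 days -> back to January 31, 1921 -> 73 left
January 1921 has 31 days -> back to December 31, 1920 -> 42 left
December 1920 has 31 days -> back to November 30, 1920 -> 11 left
November 1920: 30 - 11 = 19 -> lands on November 19

Result: 1920-11-19


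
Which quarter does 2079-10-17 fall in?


Month: October (month 10)
Q1: Jan-Mar, Q2: Apr-Jun, Q3: Jul-Sep, Q4: Oct-Dec

Q4


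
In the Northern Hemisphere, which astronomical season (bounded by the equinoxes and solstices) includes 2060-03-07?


Date: March 7
Astronomical Winter (approx.; exact equinox/solstice day varies by year): December 21 to March 19
March 7 falls within the Winter window

Winter


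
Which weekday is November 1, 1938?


Target: November 1, 1938
Anchor: Jan 1, 1938. With p = 1938 - 1 = 1937: (p + p//4 - p//100 + p//400) mod 7 = (1937 + 484 - 19 + 4) mod 7 = 2406 mod 7 = 5 -> Saturday (Mon=0 ... Sun=6)
Days before November (Jan-Oct): 304 days
Weekday index = (5 + 304) mod 7 = 1

Tuesday


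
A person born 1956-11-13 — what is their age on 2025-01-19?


Birth: 1956-11-13
Reference: 2025-01-19
Year difference: 2025 - 1956 = 69
Birthday not yet reached in 2025, subtract 1

68 years old


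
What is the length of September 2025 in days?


September 2025

30 days


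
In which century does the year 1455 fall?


Century = (year - 1) // 100 + 1
= (1455 - 1) // 100 + 1
= 1454 // 100 + 1
= 14 + 1

15th century


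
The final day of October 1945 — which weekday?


October 1945 has 31 days
Anchor: Jan 1, 1945. With p = 1945 - 1 = 1944: (p + p//4 - p//100 + p//400) mod 7 = (1944 + 486 - 19 + 4) mod 7 = 2415 mod 7 = 0 -> Monday (Mon=0 ... Sun=6)
Days before October (Jan-Sep): 273; October 1 index = (0 + 273) mod 7 = 0 -> Monday
Last day offset: 31 - 1 = 30 days
Weekday index = (0 + 30) mod 7 = 2

Wednesday, October 31


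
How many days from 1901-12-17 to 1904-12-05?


From 1901-12-17 to 1904-12-05
1901-12-17: days before December = 31 + 28 + 31 + 30 + 31 + 30 + 31 + 31 + 30 + 31 + 30 = 334 (1901 is not a leap year); day of year = 334 + 17 = 351
1904-12-05: days before December = 31 + 29 + 31 + 30 + 31 + 30 + 31 + 31 + 30 + 31 + 30 = 335 (1904 is a leap year); day of year = 335 + 5 = 340
Rest of 1901: 365 - 351 = 14
Full years 1902 (365), 1903 (365): 730
Total = 14 + 730 + 340 = 1084

1084 days


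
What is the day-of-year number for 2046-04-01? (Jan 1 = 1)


Date: April 1, 2046
Days in months 1 through 3: 90
Plus 1 days in April

Day of year: 91


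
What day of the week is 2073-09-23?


Date: September 23, 2073
Anchor: Jan 1, 2073. With p = 2073 - 1 = 2072: (p + p//4 - p//100 + p//400) mod 7 = (2072 + 518 - 20 + 5) mod 7 = 2575 mod 7 = 6 -> Sunday (Mon=0 ... Sun=6)
Days before September (Jan-Aug): 243; offset = 243 + 23 - 1 = 265
Weekday index = (6 + 265) mod 7 = 5

Day of the week: Saturday


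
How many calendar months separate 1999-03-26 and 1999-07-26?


From March 1999 to July 1999
0 years * 12 = 0 months, plus 4 months = 4

4 months


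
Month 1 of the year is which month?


Month 1 of 12

January


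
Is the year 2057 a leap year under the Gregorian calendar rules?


Gregorian leap year rule: divisible by 4, but not by 100, unless also by 400.
2057 is not divisible by 4 -> not a leap year

No


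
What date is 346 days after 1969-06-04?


Start: 1969-06-04, add 346 days
June 1969 has 30 days: 30 - 4 = 26 days to June 30 -> 320 left
July 1969 has 31 days -> 289 left
August 1969 has 31 days -> 258 left
September 1969 has 30 days -> 228 left
October 1969 has 31 days -> 197 left
November 1969 has 30 days -> 167 left
December 1969 has 31 days -> 136 left
January 1970 has 31 days -> 105 left
February 1970 has 28 days -> 77 left
March 1970 has 31 days -> 46 left
April 1970 has 30 days -> 16 left
May 1970: 16 <= 31 -> lands on May 16

Result: 1970-05-16


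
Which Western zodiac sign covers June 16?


Date: June 16
Conventional tropical zodiac dates: Gemini from May 21 onward; Cancer starts June 21
June 16 falls within the Gemini range

Gemini


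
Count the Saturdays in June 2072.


June 2072 has 30 days
Anchor: Jan 1, 2072. With p = 2072 - 1 = 2071: (p + p//4 - p//100 + p//400) mod 7 = (2071 + 517 - 20 + 5) mod 7 = 2573 mod 7 = 4 -> Friday (Mon=0 ... Sun=6)
Days before June (Jan-May): 152; June 1 index = (4 + 152) mod 7 = 2 -> Wednesday
First Saturday is June 4
Saturdays: 4, 11, 18, 25

4 Saturdays


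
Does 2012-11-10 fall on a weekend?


Anchor: Jan 1, 2012. With p = 2012 - 1 = 2011: (p + p//4 - p//100 + p//400) mod 7 = (2011 + 502 - 20 + 5) mod 7 = 2498 mod 7 = 6 -> Sunday (Mon=0 ... Sun=6)
Day of year: 315; offset = 314
Weekday index = (6 + 314) mod 7 = 5 -> Saturday
Weekend days: Saturday, Sunday

Yes


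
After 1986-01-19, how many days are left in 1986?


Day of year: 19 of 365
Remaining = 365 - 19

346 days


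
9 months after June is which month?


June is month 6
6 + 9 = 15; wrap: 15 - 12 = 3

March


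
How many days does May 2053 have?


May 2053

31 days


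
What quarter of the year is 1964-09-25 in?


Month: September (month 9)
Q1: Jan-Mar, Q2: Apr-Jun, Q3: Jul-Sep, Q4: Oct-Dec

Q3


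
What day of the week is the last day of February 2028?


February 2028 has 29 days
Anchor: Jan 1, 2028. With p = 2028 - 1 = 2027: (p + p//4 - p//100 + p//400) mod 7 = (2027 + 506 - 20 + 5) mod 7 = 2518 mod 7 = 5 -> Saturday (Mon=0 ... Sun=6)
Days before February (Jan): 31; February 1 index = (5 + 31) mod 7 = 1 -> Tuesday
Last day offset: 29 - 1 = 28 days
Weekday index = (1 + 28) mod 7 = 1

Tuesday, February 29


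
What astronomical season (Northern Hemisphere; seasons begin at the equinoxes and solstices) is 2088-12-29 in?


Date: December 29
Astronomical Winter (approx.; exact equinox/solstice day varies by year): December 21 to March 19
December 29 falls within the Winter window

Winter


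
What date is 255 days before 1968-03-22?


Start: 1968-03-22, subtract 255 days
Back 22 days from March 22 reaches February 29, 1968 -> 233 left
February 1968 has 29 days -> back to January 31, 1968 -> 204 left
January 1968 has 31 days -> back to December 31, 1967 -> 173 left
December 1967 has 31 days -> back to November 30, 1967 -> 142 left
November 1967 has 30 days -> back to October 31, 1967 -> 112 left
October 1967 has 31 days -> back to September 30, 1967 -> 81 left
September 1967 has 30 days -> back to August 31, 1967 -> 51 left
August 1967 has 31 days -> back to July 31, 1967 -> 20 left
July 1967: 31 - 20 = 11 -> lands on July 11

Result: 1967-07-11


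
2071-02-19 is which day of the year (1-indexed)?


Date: February 19, 2071
Days in months 1 through 1: 31
Plus 19 days in February

Day of year: 50


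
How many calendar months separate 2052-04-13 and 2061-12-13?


From April 2052 to December 2061
9 years * 12 = 108 months, plus 8 months = 116

116 months


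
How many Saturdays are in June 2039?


June 2039 has 30 days
Anchor: Jan 1, 2039. With p = 2039 - 1 = 2038: (p + p//4 - p//100 + p//400) mod 7 = (2038 + 509 - 20 + 5) mod 7 = 2532 mod 7 = 5 -> Saturday (Mon=0 ... Sun=6)
Days before June (Jan-May): 151; June 1 index = (5 + 151) mod 7 = 2 -> Wednesday
First Saturday is June 4
Saturdays: 4, 11, 18, 25

4 Saturdays


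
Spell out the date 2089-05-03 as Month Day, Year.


ISO 2089-05-03 parses as year=2089, month=05, day=03
Month 5 -> May

May 3, 2089


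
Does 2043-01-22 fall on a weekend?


Anchor: Jan 1, 2043. With p = 2043 - 1 = 2042: (p + p//4 - p//100 + p//400) mod 7 = (2042 + 510 - 20 + 5) mod 7 = 2537 mod 7 = 3 -> Thursday (Mon=0 ... Sun=6)
Day of year: 22; offset = 21
Weekday index = (3 + 21) mod 7 = 3 -> Thursday
Weekend days: Saturday, Sunday

No


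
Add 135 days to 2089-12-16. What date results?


Start: 2089-12-16, add 135 days
December 2089 has 31 days: 31 - 16 = 15 days to December 31 -> 120 left
January 2090 has 31 days -> 89 left
February 2090 has 28 days -> 61 left
March 2090 has 31 days -> 30 left
April 2090: 30 <= 30 -> lands on April 30

Result: 2090-04-30


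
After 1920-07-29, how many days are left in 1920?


Day of year: 211 of 366
Remaining = 366 - 211

155 days


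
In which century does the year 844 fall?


Century = (year - 1) // 100 + 1
= (844 - 1) // 100 + 1
= 843 // 100 + 1
= 8 + 1

9th century


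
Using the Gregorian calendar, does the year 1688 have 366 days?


Gregorian leap year rule: divisible by 4, but not by 100, unless also by 400.
1688 is divisible by 4 but not 100 -> leap year

Yes


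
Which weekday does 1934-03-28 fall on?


Date: March 28, 1934
Anchor: Jan 1, 1934. With p = 1934 - 1 = 1933: (p + p//4 - p//100 + p//400) mod 7 = (1933 + 483 - 19 + 4) mod 7 = 2401 mod 7 = 0 -> Monday (Mon=0 ... Sun=6)
Days before March (Jan-Feb): 59; offset = 59 + 28 - 1 = 86
Weekday index = (0 + 86) mod 7 = 2

Day of the week: Wednesday


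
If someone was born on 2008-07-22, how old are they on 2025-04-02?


Birth: 2008-07-22
Reference: 2025-04-02
Year difference: 2025 - 2008 = 17
Birthday not yet reached in 2025, subtract 1

16 years old


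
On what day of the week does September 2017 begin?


Target: September 1, 2017
Anchor: Jan 1, 2017. With p = 2017 - 1 = 2016: (p + p//4 - p//100 + p//400) mod 7 = (2016 + 504 - 20 + 5) mod 7 = 2505 mod 7 = 6 -> Sunday (Mon=0 ... Sun=6)
Days before September (Jan-Aug): 243 days
Weekday index = (6 + 243) mod 7 = 4

Friday


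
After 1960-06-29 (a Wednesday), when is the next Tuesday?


Current: Wednesday
Target: Tuesday
Days ahead: 6

Next Tuesday: 1960-07-05


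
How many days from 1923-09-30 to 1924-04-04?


From 1923-09-30 to 1924-04-04
1923-09-30: days before September = 31 + 28 + 31 + 30 + 31 + 30 + 31 + 31 = 243 (1923 is not a leap year); day of year = 243 + 30 = 273
1924-04-04: days before April = 31 + 29 + 31 = 91 (1924 is a leap year); day of year = 91 + 4 = 95
Rest of 1923: 365 - 273 = 92
Total = 92 + 95 = 187

187 days


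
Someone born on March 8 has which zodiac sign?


Date: March 8
Conventional tropical zodiac dates: Pisces from February 19 onward; Aries starts March 21
March 8 falls within the Pisces range

Pisces


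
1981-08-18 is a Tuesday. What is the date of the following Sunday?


Current: Tuesday
Target: Sunday
Days ahead: 5

Next Sunday: 1981-08-23


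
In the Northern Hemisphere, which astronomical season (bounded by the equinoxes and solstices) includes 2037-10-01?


Date: October 1
Astronomical Autumn (approx.; exact equinox/solstice day varies by year): September 22 to December 20
October 1 falls within the Autumn window

Autumn


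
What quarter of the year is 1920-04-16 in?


Month: April (month 4)
Q1: Jan-Mar, Q2: Apr-Jun, Q3: Jul-Sep, Q4: Oct-Dec

Q2


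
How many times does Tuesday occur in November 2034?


November 2034 has 30 days
Anchor: Jan 1, 2034. With p = 2034 - 1 = 2033: (p + p//4 - p//100 + p//400) mod 7 = (2033 + 508 - 20 + 5) mod 7 = 2526 mod 7 = 6 -> Sunday (Mon=0 ... Sun=6)
Days before November (Jan-Oct): 304; November 1 index = (6 + 304) mod 7 = 2 -> Wednesday
First Tuesday is November 7
Tuesdays: 7, 14, 21, 28

4 Tuesdays


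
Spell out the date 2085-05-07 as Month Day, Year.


ISO 2085-05-07 parses as year=2085, month=05, day=07
Month 5 -> May

May 7, 2085


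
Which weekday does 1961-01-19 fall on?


Date: January 19, 1961
Anchor: Jan 1, 1961. With p = 1961 - 1 = 1960: (p + p//4 - p//100 + p//400) mod 7 = (1960 + 490 - 19 + 4) mod 7 = 2435 mod 7 = 6 -> Sunday (Mon=0 ... Sun=6)
Days into year = 19 - 1 = 18
Weekday index = (6 + 18) mod 7 = 3

Day of the week: Thursday


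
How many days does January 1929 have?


January 1929

31 days


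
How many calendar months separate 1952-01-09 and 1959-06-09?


From January 1952 to June 1959
7 years * 12 = 84 months, plus 5 months = 89

89 months


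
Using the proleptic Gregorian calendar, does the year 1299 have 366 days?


Gregorian leap year rule: divisible by 4, but not by 100, unless also by 400.
1299 is not divisible by 4 -> not a leap year

No


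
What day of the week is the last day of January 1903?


January 1903 has 31 days
Anchor: Jan 1, 1903. With p = 1903 - 1 = 1902: (p + p//4 - p//100 + p//400) mod 7 = (1902 + 475 - 19 + 4) mod 7 = 2362 mod 7 = 3 -> Thursday (Mon=0 ... Sun=6)
January 1 is the anchor itself -> Thursday
Last day offset: 31 - 1 = 30 days
Weekday index = (3 + 30) mod 7 = 5

Saturday, January 31


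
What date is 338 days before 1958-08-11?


Start: 1958-08-11, subtract 338 days
Back 11 days from August 11 reaches July 31, 1958 -> 327 left
July 1958 has 31 days -> back to June 30, 1958 -> 296 left
June 1958 has 30 days -> back to May 31, 1958 -> 266 left
May 1958 has 31 days -> back to April 30, 1958 -> 235 left
April 1958 has 30 days -> back to March 31, 1958 -> 205 left
March 1958 has 31 days -> back to February 28, 1958 -> 174 left
February 1958 has 28 days -> back to January 31, 1958 -> 146 left
January 1958 has 31 days -> back to December 31, 1957 -> 115 left
December 1957 has 31 days -> back to November 30, 1957 -> 84 left
November 1957 has 30 days -> back to October 31, 1957 -> 54 left
October 1957 has 31 days -> back to September 30, 1957 -> 23 left
September 1957: 30 - 23 = 7 -> lands on September 7

Result: 1957-09-07


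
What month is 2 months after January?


January is month 1
1 + 2 = 3

March


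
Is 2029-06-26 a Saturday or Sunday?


Anchor: Jan 1, 2029. With p = 2029 - 1 = 2028: (p + p//4 - p//100 + p//400) mod 7 = (2028 + 507 - 20 + 5) mod 7 = 2520 mod 7 = 0 -> Monday (Mon=0 ... Sun=6)
Day of year: 177; offset = 176
Weekday index = (0 + 176) mod 7 = 1 -> Tuesday
Weekend days: Saturday, Sunday

No


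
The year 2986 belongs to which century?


Century = (year - 1) // 100 + 1
= (2986 - 1) // 100 + 1
= 2985 // 100 + 1
= 29 + 1

30th century


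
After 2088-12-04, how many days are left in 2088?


Day of year: 339 of 366
Remaining = 366 - 339

27 days


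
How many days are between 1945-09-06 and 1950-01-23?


From 1945-09-06 to 1950-01-23
1945-09-06: days before September = 31 + 28 + 31 + 30 + 31 + 30 + 31 + 31 = 243 (1945 is not a leap year); day of year = 243 + 6 = 249
1950-01-23: day of year = 23
Rest of 1945: 365 - 249 = 116
Full years 1946 (365), 1947 (365), 1948 (366), 1949 (365): 1461
Total = 116 + 1461 + 23 = 1600

1600 days


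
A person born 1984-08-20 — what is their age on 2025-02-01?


Birth: 1984-08-20
Reference: 2025-02-01
Year difference: 2025 - 1984 = 41
Birthday not yet reached in 2025, subtract 1

40 years old


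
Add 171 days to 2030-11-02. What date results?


Start: 2030-11-02, add 171 days
November 2030 has 30 days: 30 - 2 = 28 days to November 30 -> 143 left
December 2030 has 31 days -> 112 left
January 2031 has 31 days -> 81 left
February 2031 has 28 days -> 53 left
March 2031 has 31 days -> 22 left
April 2031: 22 <= 30 -> lands on April 22

Result: 2031-04-22


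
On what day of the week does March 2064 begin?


Target: March 1, 2064
Anchor: Jan 1, 2064. With p = 2064 - 1 = 2063: (p + p//4 - p//100 + p//400) mod 7 = (2063 + 515 - 20 + 5) mod 7 = 2563 mod 7 = 1 -> Tuesday (Mon=0 ... Sun=6)
Days before March (Jan-Feb): 60 days
Weekday index = (1 + 60) mod 7 = 5

Saturday


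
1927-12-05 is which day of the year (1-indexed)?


Date: December 5, 1927
Days in months 1 through 11: 334
Plus 5 days in December

Day of year: 339


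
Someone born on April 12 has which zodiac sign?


Date: April 12
Conventional tropical zodiac dates: Aries from March 21 onward; Taurus starts April 20
April 12 falls within the Aries range

Aries


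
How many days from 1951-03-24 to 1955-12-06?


From 1951-03-24 to 1955-12-06
1951-03-24: days before March = 31 + 28 = 59 (1951 is not a leap year); day of year = 59 + 24 = 83
1955-12-06: days before December = 31 + 28 + 31 + 30 + 31 + 30 + 31 + 31 + 30 + 31 + 30 = 334 (1955 is not a leap year); day of year = 334 + 6 = 340
Rest of 1951: 365 - 83 = 282
Full years 1952 (366), 1953 (365), 1954 (365): 1096
Total = 282 + 1096 + 340 = 1718

1718 days


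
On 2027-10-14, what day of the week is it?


Date: October 14, 2027
Anchor: Jan 1, 2027. With p = 2027 - 1 = 2026: (p + p//4 - p//100 + p//400) mod 7 = (2026 + 506 - 20 + 5) mod 7 = 2517 mod 7 = 4 -> Friday (Mon=0 ... Sun=6)
Days before October (Jan-Sep): 273; offset = 273 + 14 - 1 = 286
Weekday index = (4 + 286) mod 7 = 3

Day of the week: Thursday


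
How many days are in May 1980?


May 1980

31 days


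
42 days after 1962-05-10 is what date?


Start: 1962-05-10, add 42 days
May 1962 has 31 days: 31 - 10 = 21 days to May 31 -> 21 left
June 1962: 21 <= 30 -> lands on June 21

Result: 1962-06-21


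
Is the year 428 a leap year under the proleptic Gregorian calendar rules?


Gregorian leap year rule: divisible by 4, but not by 100, unless also by 400.
428 is divisible by 4 but not 100 -> leap year

Yes


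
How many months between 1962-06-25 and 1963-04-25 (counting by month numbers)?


From June 1962 to April 1963
1 year * 12 = 12 months, minus 2 months = 10

10 months


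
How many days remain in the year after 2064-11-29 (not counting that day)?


Day of year: 334 of 366
Remaining = 366 - 334

32 days


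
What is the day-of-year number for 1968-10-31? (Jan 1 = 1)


Date: October 31, 1968
Days in months 1 through 9: 274
Plus 31 days in October

Day of year: 305


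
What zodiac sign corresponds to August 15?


Date: August 15
Conventional tropical zodiac dates: Leo from July 23 onward; Virgo starts August 23
August 15 falls within the Leo range

Leo


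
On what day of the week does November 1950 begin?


Target: November 1, 1950
Anchor: Jan 1, 1950. With p = 1950 - 1 = 1949: (p + p//4 - p//100 + p//400) mod 7 = (1949 + 487 - 19 + 4) mod 7 = 2421 mod 7 = 6 -> Sunday (Mon=0 ... Sun=6)
Days before November (Jan-Oct): 304 days
Weekday index = (6 + 304) mod 7 = 2

Wednesday


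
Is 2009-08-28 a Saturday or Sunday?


Anchor: Jan 1, 2009. With p = 2009 - 1 = 2008: (p + p//4 - p//100 + p//400) mod 7 = (2008 + 502 - 20 + 5) mod 7 = 2495 mod 7 = 3 -> Thursday (Mon=0 ... Sun=6)
Day of year: 240; offset = 239
Weekday index = (3 + 239) mod 7 = 4 -> Friday
Weekend days: Saturday, Sunday

No


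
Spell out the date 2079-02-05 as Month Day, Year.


ISO 2079-02-05 parses as year=2079, month=02, day=05
Month 2 -> February

February 5, 2079


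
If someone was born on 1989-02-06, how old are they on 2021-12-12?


Birth: 1989-02-06
Reference: 2021-12-12
Year difference: 2021 - 1989 = 32

32 years old


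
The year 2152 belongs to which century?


Century = (year - 1) // 100 + 1
= (2152 - 1) // 100 + 1
= 2151 // 100 + 1
= 21 + 1

22nd century


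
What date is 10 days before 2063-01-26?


Start: 2063-01-26, subtract 10 days
26 - 10 = 16 stays within January 2063

Result: 2063-01-16


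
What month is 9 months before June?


June is month 6
6 - 9 = -3; wrap: -3 + 12 = 9

September


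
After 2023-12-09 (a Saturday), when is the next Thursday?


Current: Saturday
Target: Thursday
Days ahead: 5

Next Thursday: 2023-12-14


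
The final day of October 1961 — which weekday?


October 1961 has 31 days
Anchor: Jan 1, 1961. With p = 1961 - 1 = 1960: (p + p//4 - p//100 + p//400) mod 7 = (1960 + 490 - 19 + 4) mod 7 = 2435 mod 7 = 6 -> Sunday (Mon=0 ... Sun=6)
Days before October (Jan-Sep): 273; October 1 index = (6 + 273) mod 7 = 6 -> Sunday
Last day offset: 31 - 1 = 30 days
Weekday index = (6 + 30) mod 7 = 1

Tuesday, October 31


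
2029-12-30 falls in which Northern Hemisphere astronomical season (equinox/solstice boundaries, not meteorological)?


Date: December 30
Astronomical Winter (approx.; exact equinox/solstice day varies by year): December 21 to March 19
December 30 falls within the Winter window

Winter


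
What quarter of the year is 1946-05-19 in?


Month: May (month 5)
Q1: Jan-Mar, Q2: Apr-Jun, Q3: Jul-Sep, Q4: Oct-Dec

Q2


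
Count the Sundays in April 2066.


April 2066 has 30 days
Anchor: Jan 1, 2066. With p = 2066 - 1 = 2065: (p + p//4 - p//100 + p//400) mod 7 = (2065 + 516 - 20 + 5) mod 7 = 2566 mod 7 = 4 -> Friday (Mon=0 ... Sun=6)
Days before April (Jan-Mar): 90; April 1 index = (4 + 90) mod 7 = 3 -> Thursday
First Sunday is April 4
Sundays: 4, 11, 18, 25

4 Sundays


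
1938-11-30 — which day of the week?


Date: November 30, 1938
Anchor: Jan 1, 1938. With p = 1938 - 1 = 1937: (p + p//4 - p//100 + p//400) mod 7 = (1937 + 484 - 19 + 4) mod 7 = 2406 mod 7 = 5 -> Saturday (Mon=0 ... Sun=6)
Days before November (Jan-Oct): 304; offset = 304 + 30 - 1 = 333
Weekday index = (5 + 333) mod 7 = 2

Day of the week: Wednesday


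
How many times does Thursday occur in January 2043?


January 2043 has 31 days
Anchor: Jan 1, 2043. With p = 2043 - 1 = 2042: (p + p//4 - p//100 + p//400) mod 7 = (2042 + 510 - 20 + 5) mod 7 = 2537 mod 7 = 3 -> Thursday (Mon=0 ... Sun=6)
January 1 is the anchor itself -> Thursday
First Thursday is January 1
Thursdays: 1, 8, 15, 22, 29

5 Thursdays


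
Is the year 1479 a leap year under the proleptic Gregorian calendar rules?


Gregorian leap year rule: divisible by 4, but not by 100, unless also by 400.
1479 is not divisible by 4 -> not a leap year

No


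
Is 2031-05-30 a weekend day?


Anchor: Jan 1, 2031. With p = 2031 - 1 = 2030: (p + p//4 - p//100 + p//400) mod 7 = (2030 + 507 - 20 + 5) mod 7 = 2522 mod 7 = 2 -> Wednesday (Mon=0 ... Sun=6)
Day of year: 150; offset = 149
Weekday index = (2 + 149) mod 7 = 4 -> Friday
Weekend days: Saturday, Sunday

No


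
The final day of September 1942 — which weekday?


September 1942 has 30 days
Anchor: Jan 1, 1942. With p = 1942 - 1 = 1941: (p + p//4 - p//100 + p//400) mod 7 = (1941 + 485 - 19 + 4) mod 7 = 2411 mod 7 = 3 -> Thursday (Mon=0 ... Sun=6)
Days before September (Jan-Aug): 243; September 1 index = (3 + 243) mod 7 = 1 -> Tuesday
Last day offset: 30 - 1 = 29 days
Weekday index = (1 + 29) mod 7 = 2

Wednesday, September 30


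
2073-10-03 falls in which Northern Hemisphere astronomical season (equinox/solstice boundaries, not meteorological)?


Date: October 3
Astronomical Autumn (approx.; exact equinox/solstice day varies by year): September 22 to December 20
October 3 falls within the Autumn window

Autumn


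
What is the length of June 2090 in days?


June 2090

30 days


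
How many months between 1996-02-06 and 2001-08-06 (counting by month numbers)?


From February 1996 to August 2001
5 years * 12 = 60 months, plus 6 months = 66

66 months


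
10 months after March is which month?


March is month 3
3 + 10 = 13; wrap: 13 - 12 = 1

January


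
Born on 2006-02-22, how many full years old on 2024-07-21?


Birth: 2006-02-22
Reference: 2024-07-21
Year difference: 2024 - 2006 = 18

18 years old


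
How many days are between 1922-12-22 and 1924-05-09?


From 1922-12-22 to 1924-05-09
1922-12-22: days before December = 31 + 28 + 31 + 30 + 31 + 30 + 31 + 31 + 30 + 31 + 30 = 334 (1922 is not a leap year); day of year = 334 + 22 = 356
1924-05-09: days before May = 31 + 29 + 31 + 30 = 121 (1924 is a leap year); day of year = 121 + 9 = 130
Rest of 1922: 365 - 356 = 9
Full years 1923 (365): 365
Total = 9 + 365 + 130 = 504

504 days


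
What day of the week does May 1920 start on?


Target: May 1, 1920
Anchor: Jan 1, 1920. With p = 1920 - 1 = 1919: (p + p//4 - p//100 + p//400) mod 7 = (1919 + 479 - 19 + 4) mod 7 = 2383 mod 7 = 3 -> Thursday (Mon=0 ... Sun=6)
Days before May (Jan-Apr): 121 days
Weekday index = (3 + 121) mod 7 = 5

Saturday


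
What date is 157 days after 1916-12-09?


Start: 1916-12-09, add 157 days
December 1916 has 31 days: 31 - 9 = 22 days to December 31 -> 135 left
January 1917 has 31 days -> 104 left
February 1917 has 28 days -> 76 left
March 1917 has 31 days -> 45 left
April 1917 has 30 days -> 15 left
May 1917: 15 <= 31 -> lands on May 15

Result: 1917-05-15


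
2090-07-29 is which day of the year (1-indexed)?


Date: July 29, 2090
Days in months 1 through 6: 181
Plus 29 days in July

Day of year: 210


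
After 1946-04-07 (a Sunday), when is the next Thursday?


Current: Sunday
Target: Thursday
Days ahead: 4

Next Thursday: 1946-04-11


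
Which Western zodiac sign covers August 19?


Date: August 19
Conventional tropical zodiac dates: Leo from July 23 onward; Virgo starts August 23
August 19 falls within the Leo range

Leo


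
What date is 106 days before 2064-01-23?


Start: 2064-01-23, subtract 106 days
Back 23 days from January 23 reaches December 31, 2063 -> 83 left
December 2063 has 31 days -> back to November 30, 2063 -> 52 left
November 2063 has 30 days -> back to October 31, 2063 -> 22 left
October 2063: 31 - 22 = 9 -> lands on October 9

Result: 2063-10-09


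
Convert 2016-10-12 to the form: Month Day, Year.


ISO 2016-10-12 parses as year=2016, month=10, day=12
Month 10 -> October

October 12, 2016


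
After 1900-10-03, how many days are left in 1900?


Day of year: 276 of 365
Remaining = 365 - 276

89 days


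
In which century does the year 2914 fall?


Century = (year - 1) // 100 + 1
= (2914 - 1) // 100 + 1
= 2913 // 100 + 1
= 29 + 1

30th century


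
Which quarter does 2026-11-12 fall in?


Month: November (month 11)
Q1: Jan-Mar, Q2: Apr-Jun, Q3: Jul-Sep, Q4: Oct-Dec

Q4


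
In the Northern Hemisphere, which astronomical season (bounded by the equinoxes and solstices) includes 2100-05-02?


Date: May 2
Astronomical Spring (approx.; exact equinox/solstice day varies by year): March 20 to June 20
May 2 falls within the Spring window

Spring


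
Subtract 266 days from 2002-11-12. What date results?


Start: 2002-11-12, subtract 266 days
Back 12 days from November 12 reaches October 31, 2002 -> 254 left
October 2002 has 31 days -> back to September 30, 2002 -> 223 left
September 2002 has 30 days -> back to August 31, 2002 -> 193 left
August 2002 has 31 days -> back to July 31, 2002 -> 162 left
July 2002 has 31 days -> back to June 30, 2002 -> 131 left
June 2002 has 30 days -> back to May 31, 2002 -> 101 left
May 2002 has 31 days -> back to April 30, 2002 -> 70 left
April 2002 has 30 days -> back to March 31, 2002 -> 40 left
March 2002 has 31 days -> back to February 28, 2002 -> 9 left
February 2002: 28 - 9 = 19 -> lands on February 19

Result: 2002-02-19


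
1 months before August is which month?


August is month 8
8 - 1 = 7

July


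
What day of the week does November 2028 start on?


Target: November 1, 2028
Anchor: Jan 1, 2028. With p = 2028 - 1 = 2027: (p + p//4 - p//100 + p//400) mod 7 = (2027 + 506 - 20 + 5) mod 7 = 2518 mod 7 = 5 -> Saturday (Mon=0 ... Sun=6)
Days before November (Jan-Oct): 305 days
Weekday index = (5 + 305) mod 7 = 2

Wednesday


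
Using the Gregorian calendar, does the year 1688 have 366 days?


Gregorian leap year rule: divisible by 4, but not by 100, unless also by 400.
1688 is divisible by 4 but not 100 -> leap year

Yes


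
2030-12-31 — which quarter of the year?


Month: December (month 12)
Q1: Jan-Mar, Q2: Apr-Jun, Q3: Jul-Sep, Q4: Oct-Dec

Q4


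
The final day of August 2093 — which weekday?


August 2093 has 31 days
Anchor: Jan 1, 2093. With p = 2093 - 1 = 2092: (p + p//4 - p//100 + p//400) mod 7 = (2092 + 523 - 20 + 5) mod 7 = 2600 mod 7 = 3 -> Thursday (Mon=0 ... Sun=6)
Days before August (Jan-Jul): 212; August 1 index = (3 + 212) mod 7 = 5 -> Saturday
Last day offset: 31 - 1 = 30 days
Weekday index = (5 + 30) mod 7 = 0

Monday, August 31


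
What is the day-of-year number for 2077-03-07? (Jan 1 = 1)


Date: March 7, 2077
Days in months 1 through 2: 59
Plus 7 days in March

Day of year: 66


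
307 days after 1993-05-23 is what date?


Start: 1993-05-23, add 307 days
May 1993 has 31 days: 31 - 23 = 8 days to May 31 -> 299 left
June 1993 has 30 days -> 269 left
July 1993 has 31 days -> 238 left
August 1993 has 31 days -> 207 left
September 1993 has 30 days -> 177 left
October 1993 has 31 days -> 146 left
November 1993 has 30 days -> 116 left
December 1993 has 31 days -> 85 left
January 1994 has 31 days -> 54 left
February 1994 has 28 days -> 26 left
March 1994: 26 <= 31 -> lands on March 26

Result: 1994-03-26


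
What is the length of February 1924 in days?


February 1924 (leap year: yes)

29 days


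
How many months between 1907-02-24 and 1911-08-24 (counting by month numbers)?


From February 1907 to August 1911
4 years * 12 = 48 months, plus 6 months = 54

54 months


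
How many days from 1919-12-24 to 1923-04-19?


From 1919-12-24 to 1923-04-19
1919-12-24: days before December = 31 + 28 + 31 + 30 + 31 + 30 + 31 + 31 + 30 + 31 + 30 = 334 (1919 is not a leap year); day of year = 334 + 24 = 358
1923-04-19: days before April = 31 + 28 + 31 = 90 (1923 is not a leap year); day of year = 90 + 19 = 109
Rest of 1919: 365 - 358 = 7
Full years 1920 (366), 1921 (365), 1922 (365): 1096
Total = 7 + 1096 + 109 = 1212

1212 days


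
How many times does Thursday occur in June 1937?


June 1937 has 30 days
Anchor: Jan 1, 1937. With p = 1937 - 1 = 1936: (p + p//4 - p//100 + p//400) mod 7 = (1936 + 484 - 19 + 4) mod 7 = 2405 mod 7 = 4 -> Friday (Mon=0 ... Sun=6)
Days before June (Jan-May): 151; June 1 index = (4 + 151) mod 7 = 1 -> Tuesday
First Thursday is June 3
Thursdays: 3, 10, 17, 24

4 Thursdays


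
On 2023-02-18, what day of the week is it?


Date: February 18, 2023
Anchor: Jan 1, 2023. With p = 2023 - 1 = 2022: (p + p//4 - p//100 + p//400) mod 7 = (2022 + 505 - 20 + 5) mod 7 = 2512 mod 7 = 6 -> Sunday (Mon=0 ... Sun=6)
Days before February (Jan): 31; offset = 31 + 18 - 1 = 48
Weekday index = (6 + 48) mod 7 = 5

Day of the week: Saturday


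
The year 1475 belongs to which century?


Century = (year - 1) // 100 + 1
= (1475 - 1) // 100 + 1
= 1474 // 100 + 1
= 14 + 1

15th century


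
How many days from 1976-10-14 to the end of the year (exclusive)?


Day of year: 288 of 366
Remaining = 366 - 288

78 days


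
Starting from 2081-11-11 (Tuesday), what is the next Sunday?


Current: Tuesday
Target: Sunday
Days ahead: 5

Next Sunday: 2081-11-16


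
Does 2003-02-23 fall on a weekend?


Anchor: Jan 1, 2003. With p = 2003 - 1 = 2002: (p + p//4 - p//100 + p//400) mod 7 = (2002 + 500 - 20 + 5) mod 7 = 2487 mod 7 = 2 -> Wednesday (Mon=0 ... Sun=6)
Day of year: 54; offset = 53
Weekday index = (2 + 53) mod 7 = 6 -> Sunday
Weekend days: Saturday, Sunday

Yes


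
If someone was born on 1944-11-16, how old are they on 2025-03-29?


Birth: 1944-11-16
Reference: 2025-03-29
Year difference: 2025 - 1944 = 81
Birthday not yet reached in 2025, subtract 1

80 years old


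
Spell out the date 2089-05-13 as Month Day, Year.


ISO 2089-05-13 parses as year=2089, month=05, day=13
Month 5 -> May

May 13, 2089


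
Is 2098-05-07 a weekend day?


Anchor: Jan 1, 2098. With p = 2098 - 1 = 2097: (p + p//4 - p//100 + p//400) mod 7 = (2097 + 524 - 20 + 5) mod 7 = 2606 mod 7 = 2 -> Wednesday (Mon=0 ... Sun=6)
Day of year: 127; offset = 126
Weekday index = (2 + 126) mod 7 = 2 -> Wednesday
Weekend days: Saturday, Sunday

No


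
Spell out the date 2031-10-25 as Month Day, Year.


ISO 2031-10-25 parses as year=2031, month=10, day=25
Month 10 -> October

October 25, 2031


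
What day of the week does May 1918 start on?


Target: May 1, 1918
Anchor: Jan 1, 1918. With p = 1918 - 1 = 1917: (p + p//4 - p//100 + p//400) mod 7 = (1917 + 479 - 19 + 4) mod 7 = 2381 mod 7 = 1 -> Tuesday (Mon=0 ... Sun=6)
Days before May (Jan-Apr): 120 days
Weekday index = (1 + 120) mod 7 = 2

Wednesday


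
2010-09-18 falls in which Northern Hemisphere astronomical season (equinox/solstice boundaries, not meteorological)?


Date: September 18
Astronomical Summer (approx.; exact equinox/solstice day varies by year): June 21 to September 21
September 18 falls within the Summer window

Summer


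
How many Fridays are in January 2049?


January 2049 has 31 days
Anchor: Jan 1, 2049. With p = 2049 - 1 = 2048: (p + p//4 - p//100 + p//400) mod 7 = (2048 + 512 - 20 + 5) mod 7 = 2545 mod 7 = 4 -> Friday (Mon=0 ... Sun=6)
January 1 is the anchor itself -> Friday
First Friday is January 1
Fridays: 1, 8, 15, 22, 29

5 Fridays


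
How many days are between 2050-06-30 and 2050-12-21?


From 2050-06-30 to 2050-12-21
2050-06-30: days before June = 31 + 28 + 31 + 30 + 31 = 151 (2050 is not a leap year); day of year = 151 + 30 = 181
2050-12-21: days before December = 31 + 28 + 31 + 30 + 31 + 30 + 31 + 31 + 30 + 31 + 30 = 334 (2050 is not a leap year); day of year = 334 + 21 = 355
Same year: 355 - 181 = 174

174 days


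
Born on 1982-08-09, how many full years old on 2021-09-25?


Birth: 1982-08-09
Reference: 2021-09-25
Year difference: 2021 - 1982 = 39

39 years old


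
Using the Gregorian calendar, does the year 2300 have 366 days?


Gregorian leap year rule: divisible by 4, but not by 100, unless also by 400.
2300 is divisible by 100 but not 400 -> not a leap year

No


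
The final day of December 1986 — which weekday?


December 1986 has 31 days
Anchor: Jan 1, 1986. With p = 1986 - 1 = 1985: (p + p//4 - p//100 + p//400) mod 7 = (1985 + 496 - 19 + 4) mod 7 = 2466 mod 7 = 2 -> Wednesday (Mon=0 ... Sun=6)
Days before December (Jan-Nov): 334; December 1 index = (2 + 334) mod 7 = 0 -> Monday
Last day offset: 31 - 1 = 30 days
Weekday index = (0 + 30) mod 7 = 2

Wednesday, December 31


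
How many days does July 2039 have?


July 2039

31 days


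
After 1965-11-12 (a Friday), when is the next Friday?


Current: Friday
Target: Friday
Days ahead: 7

Next Friday: 1965-11-19


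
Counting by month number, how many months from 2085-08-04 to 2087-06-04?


From August 2085 to June 2087
2 years * 12 = 24 months, minus 2 months = 22

22 months
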